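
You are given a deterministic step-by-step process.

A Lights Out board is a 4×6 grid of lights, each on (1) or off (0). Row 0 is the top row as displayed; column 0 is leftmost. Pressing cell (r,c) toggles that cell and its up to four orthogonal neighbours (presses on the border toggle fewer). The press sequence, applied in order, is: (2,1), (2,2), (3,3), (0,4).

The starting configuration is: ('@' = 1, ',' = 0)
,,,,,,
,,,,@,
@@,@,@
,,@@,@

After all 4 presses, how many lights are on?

t=0: ,,,,,,
,,,,@,
@@,@,@
,,@@,@
t=1: ,,,,,,
,@,,@,
,,@@,@
,@@@,@
t=2: ,,,,,,
,@@,@,
,@,,,@
,@,@,@
t=3: ,,,,,,
,@@,@,
,@,@,@
,@@,@@
t=4: ,,,@@@
,@@,,,
,@,@,@
,@@,@@

12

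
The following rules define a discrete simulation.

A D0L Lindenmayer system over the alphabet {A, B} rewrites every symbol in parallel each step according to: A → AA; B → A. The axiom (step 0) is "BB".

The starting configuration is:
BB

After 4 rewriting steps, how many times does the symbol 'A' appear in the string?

0) BB
1) AA
2) AAAA
3) AAAAAAAA
4) AAAAAAAAAAAAAAAA

16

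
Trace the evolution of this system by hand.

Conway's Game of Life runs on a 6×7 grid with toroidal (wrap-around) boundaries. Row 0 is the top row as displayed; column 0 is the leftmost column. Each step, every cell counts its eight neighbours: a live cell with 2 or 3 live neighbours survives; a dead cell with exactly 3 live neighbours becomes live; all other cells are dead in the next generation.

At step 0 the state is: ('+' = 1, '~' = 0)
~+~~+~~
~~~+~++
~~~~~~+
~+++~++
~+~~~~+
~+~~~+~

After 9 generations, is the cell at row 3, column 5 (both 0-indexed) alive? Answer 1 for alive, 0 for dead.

0) ~+~~+~~
~~~+~++
~~~~~~+
~+++~++
~+~~~~+
~+~~~+~
1) +~+~+~+
+~~~+++
~~~+~~~
~++~~++
~+~~+~+
~++~~+~
2) ~~+~+~~
++~~+~~
~+++~~~
~++++++
~~~++~+
~~+~+~~
3) ~~+~++~
+~~~+~~
~~~~~~+
~+~~~~+
++~~~~+
~~+~+~~
4) ~+~~++~
~~~++~+
~~~~~++
~+~~~++
~++~~++
+~+~+~+
5) ~++~~~~
+~~+~~+
~~~~~~~
~++~+~~
~~+++~~
~~+~+~~
6) +++~~~~
+++~~~~
++++~~~
~++~+~~
~~~~++~
~~~~+~~
7) +~++~~~
~~~~~~+
~~~~~~~
+~~~++~
~~~~++~
~+~+++~
8) ++++~++
~~~~~~~
~~~~~++
~~~~+++
~~~~~~~
~+~~~++
9) ~++~++~
~++~+~~
~~~~+~+
~~~~+~+
+~~~+~~
~+~~++~

0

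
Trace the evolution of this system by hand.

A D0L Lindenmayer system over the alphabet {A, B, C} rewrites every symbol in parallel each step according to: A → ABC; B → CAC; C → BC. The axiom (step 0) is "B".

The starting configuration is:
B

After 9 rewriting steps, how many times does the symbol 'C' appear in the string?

t=0: B
t=1: CAC
t=2: BCABCBC
t=3: CACBCABCCACBCCACBC
t=4: BCABCBCCACBCABCCACBCBCABCBCCACBCBCABCBCCACBC
t=5: CACBCABCCACBCCACBCBCABCBCCACBCABCCACBCBCABCBCCACBCCACBCABCCACBCCACBCBCABCBCCACBCCACBCABCCACBCCACBCBCABCBCCACBC
t=6: BCABCBCCACBCABCCACBCBCABCBCCACBCBCABCBCCACBCCACBCABCCACBCC…ACBCBCABCBCCACBCBCABCBCCACBCCACBCABCCACBCCACBCBCABCBCCACBC  (len 272)
t=7: CACBCABCCACBCCACBCBCABCBCCACBCABCCACBCBCABCBCCACBCCACBCABC…ACBCBCABCBCCACBCBCABCBCCACBCCACBCABCCACBCCACBCBCABCBCCACBC  (len 676)
t=8: BCABCBCCACBCABCCACBCBCABCBCCACBCBCABCBCCACBCCACBCABCCACBCC…ACBCBCABCBCCACBCBCABCBCCACBCCACBCABCCACBCCACBCBCABCBCCACBC  (len 1676)
t=9: CACBCABCCACBCCACBCBCABCBCCACBCABCCACBCBCABCBCCACBCCACBCABC…ACBCBCABCBCCACBCBCABCBCCACBCCACBCABCCACBCCACBCBCABCBCCACBC  (len 4160)

2160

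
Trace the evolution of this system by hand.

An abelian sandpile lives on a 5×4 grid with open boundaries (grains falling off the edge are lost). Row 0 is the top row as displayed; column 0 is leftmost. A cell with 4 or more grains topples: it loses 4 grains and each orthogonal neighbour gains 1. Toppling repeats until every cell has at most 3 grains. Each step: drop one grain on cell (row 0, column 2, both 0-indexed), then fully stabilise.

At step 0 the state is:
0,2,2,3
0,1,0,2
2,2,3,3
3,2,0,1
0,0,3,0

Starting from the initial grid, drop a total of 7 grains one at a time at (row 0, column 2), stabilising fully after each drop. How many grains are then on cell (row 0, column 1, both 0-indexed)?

0) 0,2,2,3
0,1,0,2
2,2,3,3
3,2,0,1
0,0,3,0
1) 0,2,3,3
0,1,0,2
2,2,3,3
3,2,0,1
0,0,3,0
2) 0,3,1,0
0,1,1,3
2,2,3,3
3,2,0,1
0,0,3,0
3) 0,3,2,0
0,1,1,3
2,2,3,3
3,2,0,1
0,0,3,0
4) 0,3,3,0
0,1,1,3
2,2,3,3
3,2,0,1
0,0,3,0
5) 1,0,1,1
0,2,2,3
2,2,3,3
3,2,0,1
0,0,3,0
6) 1,0,2,1
0,2,2,3
2,2,3,3
3,2,0,1
0,0,3,0
7) 1,0,3,1
0,2,2,3
2,2,3,3
3,2,0,1
0,0,3,0

0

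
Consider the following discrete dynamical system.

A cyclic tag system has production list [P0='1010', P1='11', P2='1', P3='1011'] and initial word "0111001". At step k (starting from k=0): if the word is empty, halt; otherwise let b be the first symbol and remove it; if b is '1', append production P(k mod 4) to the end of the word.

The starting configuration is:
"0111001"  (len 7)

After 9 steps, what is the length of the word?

14

[0] "0111001"  (len 7)
[1] "111001"  (len 6)
[2] "1100111"  (len 7)
[3] "1001111"  (len 7)
[4] "0011111011"  (len 10)
[5] "011111011"  (len 9)
[6] "11111011"  (len 8)
[7] "11110111"  (len 8)
[8] "11101111011"  (len 11)
[9] "11011110111010"  (len 14)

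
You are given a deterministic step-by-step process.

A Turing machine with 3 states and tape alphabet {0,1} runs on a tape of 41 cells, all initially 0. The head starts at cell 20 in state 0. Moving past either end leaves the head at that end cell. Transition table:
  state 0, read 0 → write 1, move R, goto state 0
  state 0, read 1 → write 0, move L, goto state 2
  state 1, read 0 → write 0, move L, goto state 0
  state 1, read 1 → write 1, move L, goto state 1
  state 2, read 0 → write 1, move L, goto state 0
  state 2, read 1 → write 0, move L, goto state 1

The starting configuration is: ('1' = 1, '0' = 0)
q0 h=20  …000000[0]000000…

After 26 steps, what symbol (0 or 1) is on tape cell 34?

step 0: q0 h=20  …000000[0]000000…
step 1: q0 h=21  …000001[0]000000…
step 2: q0 h=22  …000011[0]000000…
step 3: q0 h=23  …000111[0]000000…
step 4: q0 h=24  …001111[0]000000…
step 5: q0 h=25  …011111[0]000000…
step 6: q0 h=26  …111111[0]000000…
step 7: q0 h=27  …111111[0]000000…
step 8: q0 h=28  …111111[0]000000…
step 9: q0 h=29  …111111[0]000000…
step 10: q0 h=30  …111111[0]000000…
step 11: q0 h=31  …111111[0]000000…
step 12: q0 h=32  …111111[0]000000…
step 13: q0 h=33  …111111[0]000000…
step 14: q0 h=34  …111111[0]000000|
step 15: q0 h=35  …111111[0]00000|
step 16: q0 h=36  …111111[0]0000|
step 17: q0 h=37  …111111[0]000|
step 18: q0 h=38  …111111[0]00|
step 19: q0 h=39  …111111[0]0|
step 20: q0 h=40  …111111[0]|
step 21: q0 h=40  …111111[1]|
step 22: q2 h=39  …111111[1]0|
step 23: q1 h=38  …111111[1]00|
step 24: q1 h=37  …111111[1]100|
step 25: q1 h=36  …111111[1]1100|
step 26: q1 h=35  …111111[1]11100|

1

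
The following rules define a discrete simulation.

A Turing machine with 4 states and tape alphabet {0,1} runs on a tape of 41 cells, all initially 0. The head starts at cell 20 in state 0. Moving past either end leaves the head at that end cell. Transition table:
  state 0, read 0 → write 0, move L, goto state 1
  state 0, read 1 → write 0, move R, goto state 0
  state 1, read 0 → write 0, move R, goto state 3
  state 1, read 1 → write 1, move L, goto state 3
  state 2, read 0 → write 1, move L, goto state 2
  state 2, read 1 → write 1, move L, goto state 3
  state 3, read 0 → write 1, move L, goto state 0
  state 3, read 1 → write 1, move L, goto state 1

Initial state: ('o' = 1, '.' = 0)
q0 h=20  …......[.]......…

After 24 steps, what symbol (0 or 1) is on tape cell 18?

1

t=0: q0 h=20  …......[.]......…
t=1: q1 h=19  …......[.]......…
t=2: q3 h=20  …......[.]......…
t=3: q0 h=19  …......[.]o.....…
t=4: q1 h=18  …......[.].o....…
t=5: q3 h=19  …......[.]o.....…
t=6: q0 h=18  …......[.]oo....…
t=7: q1 h=17  …......[.].oo...…
t=8: q3 h=18  …......[.]oo....…
t=9: q0 h=17  …......[.]ooo...…
t=10: q1 h=16  …......[.].ooo..…
t=11: q3 h=17  …......[.]ooo...…
t=12: q0 h=16  …......[.]oooo..…
t=13: q1 h=15  …......[.].oooo.…
t=14: q3 h=16  …......[.]oooo..…
t=15: q0 h=15  …......[.]ooooo.…
t=16: q1 h=14  …......[.].ooooo…
t=17: q3 h=15  …......[.]ooooo.…
t=18: q0 h=14  …......[.]oooooo…
t=19: q1 h=13  …......[.].ooooo…
t=20: q3 h=14  …......[.]oooooo…
t=21: q0 h=13  …......[.]oooooo…
t=22: q1 h=12  …......[.].ooooo…
t=23: q3 h=13  …......[.]oooooo…
t=24: q0 h=12  …......[.]oooooo…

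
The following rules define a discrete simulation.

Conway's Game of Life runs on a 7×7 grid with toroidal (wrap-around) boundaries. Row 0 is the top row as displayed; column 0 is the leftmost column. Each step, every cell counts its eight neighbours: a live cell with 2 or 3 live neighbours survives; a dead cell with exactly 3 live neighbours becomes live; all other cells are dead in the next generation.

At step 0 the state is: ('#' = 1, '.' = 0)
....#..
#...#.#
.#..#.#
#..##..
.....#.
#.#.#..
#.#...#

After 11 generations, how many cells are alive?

12

gen 0: ....#..
#...#.#
.#..#.#
#..##..
.....#.
#.#.#..
#.#...#
gen 1: .#.#...
#..##.#
.#..#.#
#..##.#
.#...##
#..#.#.
#....##
gen 2: .###...
.#.##.#
.##....
.####..
.###...
.#.....
###..#.
gen 3: .....##
....#..
.....#.
#...#..
#...#..
...#...
#..#...
gen 4: ....###
....#.#
....##.
....###
...##..
...##..
....#.#
gen 5: #..##.#
...#..#
...#...
......#
.......
.......
......#
gen 6: #..##.#
#.##.##
.......
.......
.......
.......
#....##
gen 7: ..##...
####.#.
......#
.......
.......
......#
#...##.
gen 8: #....#.
##.##.#
###...#
.......
.......
.....##
...####
gen 9: .##....
...##..
..##.##
##.....
.......
......#
#......
gen 10: .###...
.#..##.
####.##
###...#
#......
.......
##.....
gen 11: ...##..
.....#.
...#...
...#.#.
#.....#
##.....
##.....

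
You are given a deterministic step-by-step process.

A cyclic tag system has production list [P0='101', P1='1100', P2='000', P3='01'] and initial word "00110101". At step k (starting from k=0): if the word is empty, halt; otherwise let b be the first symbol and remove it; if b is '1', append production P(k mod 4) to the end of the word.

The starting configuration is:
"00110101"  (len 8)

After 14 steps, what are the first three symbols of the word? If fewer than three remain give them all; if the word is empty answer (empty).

k=0  "00110101"  (len 8)
k=1  "0110101"  (len 7)
k=2  "110101"  (len 6)
k=3  "10101000"  (len 8)
k=4  "010100001"  (len 9)
k=5  "10100001"  (len 8)
k=6  "01000011100"  (len 11)
k=7  "1000011100"  (len 10)
k=8  "00001110001"  (len 11)
k=9  "0001110001"  (len 10)
k=10  "001110001"  (len 9)
k=11  "01110001"  (len 8)
k=12  "1110001"  (len 7)
k=13  "110001101"  (len 9)
k=14  "100011011100"  (len 12)

100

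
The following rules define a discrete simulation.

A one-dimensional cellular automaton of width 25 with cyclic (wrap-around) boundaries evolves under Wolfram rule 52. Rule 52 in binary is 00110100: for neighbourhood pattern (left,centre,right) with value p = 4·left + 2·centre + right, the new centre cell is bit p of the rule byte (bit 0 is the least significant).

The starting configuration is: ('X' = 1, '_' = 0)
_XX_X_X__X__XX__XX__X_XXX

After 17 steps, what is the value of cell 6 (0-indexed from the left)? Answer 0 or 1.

k=0  _XX_X_X__X__XX__XX__X_XXX
k=1  X__XXXXX_XX___X___X_XX___
k=2  XX______X__X__XX__XX__X__
k=3  __X_____XX_XX___X___X_XX_
k=4  __XX______X__X__XX__XX__X
k=5  X___X_____XX_XX___X___X_X
k=6  _X__XX______X__X__XX__XX_
k=7  _XX___X_____XX_XX___X___X
k=8  X__X__XX______X__X__XX__X
k=9  _X_XX___X_____XX_XX___X__
k=10  _XX__X__XX______X__X__XX_
k=11  ___X_XX___X_____XX_XX___X
k=12  X__XX__X__XX______X__X__X
k=13  _X___X_XX___X_____XX_XX__
k=14  _XX__XX__X__XX______X__X_
k=15  ___X___X_XX___X_____XX_XX
k=16  X__XX__XX__X__XX______X__
k=17  XX___X___X_XX___X_____XX_

0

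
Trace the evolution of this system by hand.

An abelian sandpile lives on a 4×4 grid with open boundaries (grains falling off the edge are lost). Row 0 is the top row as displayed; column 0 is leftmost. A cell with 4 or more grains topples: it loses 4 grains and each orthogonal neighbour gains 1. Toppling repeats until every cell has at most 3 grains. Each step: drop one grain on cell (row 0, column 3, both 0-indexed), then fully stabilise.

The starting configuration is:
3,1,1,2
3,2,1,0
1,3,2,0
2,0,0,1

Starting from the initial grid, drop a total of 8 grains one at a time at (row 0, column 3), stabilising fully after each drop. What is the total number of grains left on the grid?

t=0: 3,1,1,2
3,2,1,0
1,3,2,0
2,0,0,1
t=1: 3,1,1,3
3,2,1,0
1,3,2,0
2,0,0,1
t=2: 3,1,2,0
3,2,1,1
1,3,2,0
2,0,0,1
t=3: 3,1,2,1
3,2,1,1
1,3,2,0
2,0,0,1
t=4: 3,1,2,2
3,2,1,1
1,3,2,0
2,0,0,1
t=5: 3,1,2,3
3,2,1,1
1,3,2,0
2,0,0,1
t=6: 3,1,3,0
3,2,1,2
1,3,2,0
2,0,0,1
t=7: 3,1,3,1
3,2,1,2
1,3,2,0
2,0,0,1
t=8: 3,1,3,2
3,2,1,2
1,3,2,0
2,0,0,1

26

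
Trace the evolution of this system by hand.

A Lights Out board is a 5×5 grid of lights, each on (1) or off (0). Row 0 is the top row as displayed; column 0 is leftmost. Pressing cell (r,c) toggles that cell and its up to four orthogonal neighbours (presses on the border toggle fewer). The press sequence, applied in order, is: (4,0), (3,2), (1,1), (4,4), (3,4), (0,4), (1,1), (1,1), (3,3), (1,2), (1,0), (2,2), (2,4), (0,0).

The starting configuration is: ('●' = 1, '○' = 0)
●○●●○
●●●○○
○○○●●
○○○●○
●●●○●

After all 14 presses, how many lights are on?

10

gen 0: ●○●●○
●●●○○
○○○●●
○○○●○
●●●○●
gen 1: ●○●●○
●●●○○
○○○●●
●○○●○
○○●○●
gen 2: ●○●●○
●●●○○
○○●●●
●●●○○
○○○○●
gen 3: ●●●●○
○○○○○
○●●●●
●●●○○
○○○○●
gen 4: ●●●●○
○○○○○
○●●●●
●●●○●
○○○●○
gen 5: ●●●●○
○○○○○
○●●●○
●●●●○
○○○●●
gen 6: ●●●○●
○○○○●
○●●●○
●●●●○
○○○●●
gen 7: ●○●○●
●●●○●
○○●●○
●●●●○
○○○●●
gen 8: ●●●○●
○○○○●
○●●●○
●●●●○
○○○●●
gen 9: ●●●○●
○○○○●
○●●○○
●●○○●
○○○○●
gen 10: ●●○○●
○●●●●
○●○○○
●●○○●
○○○○●
gen 11: ○●○○●
●○●●●
●●○○○
●●○○●
○○○○●
gen 12: ○●○○●
●○○●●
●○●●○
●●●○●
○○○○●
gen 13: ○●○○●
●○○●○
●○●○●
●●●○○
○○○○●
gen 14: ●○○○●
○○○●○
●○●○●
●●●○○
○○○○●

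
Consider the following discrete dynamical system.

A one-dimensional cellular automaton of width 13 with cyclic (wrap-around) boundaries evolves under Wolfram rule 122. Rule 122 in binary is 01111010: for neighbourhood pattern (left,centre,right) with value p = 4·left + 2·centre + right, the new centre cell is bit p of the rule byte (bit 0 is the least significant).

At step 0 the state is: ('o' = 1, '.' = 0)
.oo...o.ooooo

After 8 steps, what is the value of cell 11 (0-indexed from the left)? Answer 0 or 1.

0

gen 0: .oo...o.ooooo
gen 1: oooo.o.oo...o
gen 2: ...oo.oooo.oo
gen 3: o.ooooo..oooo
gen 4: ooo...oooo...
gen 5: o.oo.oo..oo.o
gen 6: ooooooooooooo
gen 7: .............
gen 8: .............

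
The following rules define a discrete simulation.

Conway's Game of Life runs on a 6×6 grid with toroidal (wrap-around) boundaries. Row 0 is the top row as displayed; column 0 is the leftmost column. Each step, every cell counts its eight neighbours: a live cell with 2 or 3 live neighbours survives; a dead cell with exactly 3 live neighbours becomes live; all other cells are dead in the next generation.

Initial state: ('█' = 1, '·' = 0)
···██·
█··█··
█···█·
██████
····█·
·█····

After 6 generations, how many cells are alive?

15

k=0  ···██·
█··█··
█···█·
██████
····█·
·█····
k=1  ··███·
···█··
······
███···
····█·
···██·
k=2  ··█···
··███·
·██···
·█····
·██·██
··█··█
k=3  ·██·█·
······
·█····
···█··
·█████
█·█·██
k=4  ███·█·
·██···
······
██·█··
·█····
······
k=5  █·██··
█·██··
█·····
███···
███···
█·█···
k=6  █····█
█·██·█
█··█·█
··█··█
···█·█
█····█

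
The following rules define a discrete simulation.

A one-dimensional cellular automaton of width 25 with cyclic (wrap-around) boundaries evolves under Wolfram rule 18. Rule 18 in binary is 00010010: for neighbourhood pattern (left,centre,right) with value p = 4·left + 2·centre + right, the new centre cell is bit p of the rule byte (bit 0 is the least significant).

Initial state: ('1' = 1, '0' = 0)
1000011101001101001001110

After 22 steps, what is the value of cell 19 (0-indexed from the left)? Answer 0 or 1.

t=0: 1000011101001101001001110
t=1: 0100100000110000110110000
t=2: 1011010001001001000001000
t=3: 0000001010110110100010101
t=4: 1000010000000000010100000
t=5: 0100101000000000100010001
t=6: 0011000100000001010101010
t=7: 0100101010000010000000001
t=8: 0011000001000101000000010
t=9: 0100100010101000100000101
t=10: 0011010100000101010001000
t=11: 0100000010001000001010100
t=12: 1010000101010100010000010
t=13: 0001001000000010101000100
t=14: 0010110100000100000101010
t=15: 0100000010001010001000001
t=16: 0010000101010001010100010
t=17: 0101001000001010000010101
t=18: 0000110100010001000100000
t=19: 0001000010101010101010000
t=20: 0010100100000000000001000
t=21: 0100011010000000000010100
t=22: 1010100001000000000100010

1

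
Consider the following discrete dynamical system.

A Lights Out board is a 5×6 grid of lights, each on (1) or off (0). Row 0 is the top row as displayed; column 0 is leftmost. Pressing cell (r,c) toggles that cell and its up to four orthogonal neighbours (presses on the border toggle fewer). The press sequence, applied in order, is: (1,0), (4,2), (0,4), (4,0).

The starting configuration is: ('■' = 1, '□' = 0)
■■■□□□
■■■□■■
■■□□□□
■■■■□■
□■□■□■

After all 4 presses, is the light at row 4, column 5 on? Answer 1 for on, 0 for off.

step 0: ■■■□□□
■■■□■■
■■□□□□
■■■■□■
□■□■□■
step 1: □■■□□□
□□■□■■
□■□□□□
■■■■□■
□■□■□■
step 2: □■■□□□
□□■□■■
□■□□□□
■■□■□■
□□■□□■
step 3: □■■■■■
□□■□□■
□■□□□□
■■□■□■
□□■□□■
step 4: □■■■■■
□□■□□■
□■□□□□
□■□■□■
■■■□□■

1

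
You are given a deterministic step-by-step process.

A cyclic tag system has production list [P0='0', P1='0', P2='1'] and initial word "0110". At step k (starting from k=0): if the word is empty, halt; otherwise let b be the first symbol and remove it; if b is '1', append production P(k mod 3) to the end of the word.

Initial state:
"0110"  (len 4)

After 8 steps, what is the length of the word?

[0] "0110"  (len 4)
[1] "110"  (len 3)
[2] "100"  (len 3)
[3] "001"  (len 3)
[4] "01"  (len 2)
[5] "1"  (len 1)
[6] "1"  (len 1)
[7] "0"  (len 1)
[8] (halted — word empty)

0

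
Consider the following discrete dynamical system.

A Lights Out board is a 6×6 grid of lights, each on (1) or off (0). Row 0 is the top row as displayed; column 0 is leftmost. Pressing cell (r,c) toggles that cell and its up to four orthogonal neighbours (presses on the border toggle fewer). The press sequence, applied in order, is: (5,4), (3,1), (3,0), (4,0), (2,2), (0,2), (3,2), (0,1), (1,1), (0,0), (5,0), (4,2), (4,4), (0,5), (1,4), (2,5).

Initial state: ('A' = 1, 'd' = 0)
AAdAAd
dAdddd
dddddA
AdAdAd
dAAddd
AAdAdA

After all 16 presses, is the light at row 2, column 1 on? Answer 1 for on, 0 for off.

gen 0: AAdAAd
dAdddd
dddddA
AdAdAd
dAAddd
AAdAdA
gen 1: AAdAAd
dAdddd
dddddA
AdAdAd
dAAdAd
AAddAd
gen 2: AAdAAd
dAdddd
dAdddA
dAddAd
ddAdAd
AAddAd
gen 3: AAdAAd
dAdddd
AAdddA
AdddAd
AdAdAd
AAddAd
gen 4: AAdAAd
dAdddd
AAdddA
ddddAd
dAAdAd
dAddAd
gen 5: AAdAAd
dAAddd
AdAAdA
ddAdAd
dAAdAd
dAddAd
gen 6: AdAdAd
dAdddd
AdAAdA
ddAdAd
dAAdAd
dAddAd
gen 7: AdAdAd
dAdddd
AddAdA
dAdAAd
dAddAd
dAddAd
gen 8: dAddAd
dddddd
AddAdA
dAdAAd
dAddAd
dAddAd
gen 9: ddddAd
AAAddd
AAdAdA
dAdAAd
dAddAd
dAddAd
gen 10: AAddAd
dAAddd
AAdAdA
dAdAAd
dAddAd
dAddAd
gen 11: AAddAd
dAAddd
AAdAdA
dAdAAd
AAddAd
AdddAd
gen 12: AAddAd
dAAddd
AAdAdA
dAAAAd
AdAAAd
AdAdAd
gen 13: AAddAd
dAAddd
AAdAdA
dAAAdd
AdAddA
AdAddd
gen 14: AAdddA
dAAddA
AAdAdA
dAAAdd
AdAddA
AdAddd
gen 15: AAddAA
dAAAAd
AAdAAA
dAAAdd
AdAddA
AdAddd
gen 16: AAddAA
dAAAAA
AAdAdd
dAAAdA
AdAddA
AdAddd

1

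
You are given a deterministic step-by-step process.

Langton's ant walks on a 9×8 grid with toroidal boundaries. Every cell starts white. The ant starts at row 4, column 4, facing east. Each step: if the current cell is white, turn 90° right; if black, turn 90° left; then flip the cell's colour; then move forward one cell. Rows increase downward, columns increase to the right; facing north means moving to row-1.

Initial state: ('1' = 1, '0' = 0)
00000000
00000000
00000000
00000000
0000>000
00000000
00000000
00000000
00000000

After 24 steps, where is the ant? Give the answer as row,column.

t=0: 00000000
00000000
00000000
00000000
0000>000
00000000
00000000
00000000
00000000
t=1: 00000000
00000000
00000000
00000000
00001000
0000v000
00000000
00000000
00000000
t=2: 00000000
00000000
00000000
00000000
00001000
000<1000
00000000
00000000
00000000
t=3: 00000000
00000000
00000000
00000000
000^1000
00011000
00000000
00000000
00000000
t=4: 00000000
00000000
00000000
00000000
0001>000
00011000
00000000
00000000
00000000
t=5: 00000000
00000000
00000000
0000^000
00010000
00011000
00000000
00000000
00000000
t=6: 00000000
00000000
00000000
00001>00
00010000
00011000
00000000
00000000
00000000
t=7: 00000000
00000000
00000000
00001100
00010v00
00011000
00000000
00000000
00000000
t=8: 00000000
00000000
00000000
00001100
0001<100
00011000
00000000
00000000
00000000
t=9: 00000000
00000000
00000000
0000^100
00011100
00011000
00000000
00000000
00000000
t=10: 00000000
00000000
00000000
000<0100
00011100
00011000
00000000
00000000
00000000
t=11: 00000000
00000000
000^0000
00010100
00011100
00011000
00000000
00000000
00000000
t=12: 00000000
00000000
0001>000
00010100
00011100
00011000
00000000
00000000
00000000
t=13: 00000000
00000000
00011000
0001v100
00011100
00011000
00000000
00000000
00000000
t=14: 00000000
00000000
00011000
000<1100
00011100
00011000
00000000
00000000
00000000
t=15: 00000000
00000000
00011000
00001100
000v1100
00011000
00000000
00000000
00000000
t=16: 00000000
00000000
00011000
00001100
0000>100
00011000
00000000
00000000
00000000
t=17: 00000000
00000000
00011000
0000^100
00000100
00011000
00000000
00000000
00000000
t=18: 00000000
00000000
00011000
000<0100
00000100
00011000
00000000
00000000
00000000
t=19: 00000000
00000000
000^1000
00010100
00000100
00011000
00000000
00000000
00000000
t=20: 00000000
00000000
00<01000
00010100
00000100
00011000
00000000
00000000
00000000
t=21: 00000000
00^00000
00101000
00010100
00000100
00011000
00000000
00000000
00000000
t=22: 00000000
001>0000
00101000
00010100
00000100
00011000
00000000
00000000
00000000
t=23: 00000000
00110000
001v1000
00010100
00000100
00011000
00000000
00000000
00000000
t=24: 00000000
00110000
00<11000
00010100
00000100
00011000
00000000
00000000
00000000

2,2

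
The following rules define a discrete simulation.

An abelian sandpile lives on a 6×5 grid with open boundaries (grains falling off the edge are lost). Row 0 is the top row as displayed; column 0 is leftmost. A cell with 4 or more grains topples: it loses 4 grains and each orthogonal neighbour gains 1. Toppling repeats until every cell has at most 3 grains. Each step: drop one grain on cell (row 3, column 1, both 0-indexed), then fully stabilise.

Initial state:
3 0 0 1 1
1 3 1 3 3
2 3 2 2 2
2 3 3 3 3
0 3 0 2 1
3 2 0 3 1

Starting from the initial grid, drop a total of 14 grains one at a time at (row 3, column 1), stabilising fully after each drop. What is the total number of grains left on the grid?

59

step 0: 3 0 0 1 1
1 3 1 3 3
2 3 2 2 2
2 3 3 3 3
0 3 0 2 1
3 2 0 3 1
step 1: 3 1 1 2 2
2 1 0 2 1
3 2 2 2 1
3 3 2 2 1
1 0 2 3 2
3 3 0 3 1
step 2: 3 1 1 2 2
3 2 0 2 1
1 0 3 2 1
1 2 3 2 1
2 1 2 3 2
3 3 0 3 1
step 3: 3 1 1 2 2
3 2 0 2 1
1 0 3 2 1
1 3 3 2 1
2 1 2 3 2
3 3 0 3 1
step 4: 3 1 1 2 2
3 2 1 2 1
1 2 0 3 1
2 1 1 3 1
2 2 3 3 2
3 3 0 3 1
step 5: 3 1 1 2 2
3 2 1 2 1
1 2 0 3 1
2 2 1 3 1
2 2 3 3 2
3 3 0 3 1
step 6: 3 1 1 2 2
3 2 1 2 1
1 2 0 3 1
2 3 1 3 1
2 2 3 3 2
3 3 0 3 1
step 7: 3 1 1 2 2
3 2 1 2 1
1 3 0 3 1
3 0 2 3 1
2 3 3 3 2
3 3 0 3 1
step 8: 3 1 1 2 2
3 2 1 2 1
1 3 0 3 1
3 1 2 3 1
2 3 3 3 2
3 3 0 3 1
step 9: 3 1 1 2 2
3 2 1 2 1
1 3 0 3 1
3 2 2 3 1
2 3 3 3 2
3 3 0 3 1
step 10: 3 1 1 2 2
3 2 1 2 1
1 3 0 3 1
3 3 2 3 1
2 3 3 3 2
3 3 0 3 1
step 11: 3 1 1 2 2
3 3 1 3 1
3 1 3 0 2
2 1 2 2 2
2 0 3 2 3
1 2 3 0 2
step 12: 3 1 1 2 2
3 3 1 3 1
3 1 3 0 2
2 2 2 2 2
2 0 3 2 3
1 2 3 0 2
step 13: 3 1 1 2 2
3 3 1 3 1
3 1 3 0 2
2 3 2 2 2
2 0 3 2 3
1 2 3 0 2
step 14: 3 1 1 2 2
3 3 1 3 1
3 2 3 0 2
3 0 3 2 2
2 1 3 2 3
1 2 3 0 2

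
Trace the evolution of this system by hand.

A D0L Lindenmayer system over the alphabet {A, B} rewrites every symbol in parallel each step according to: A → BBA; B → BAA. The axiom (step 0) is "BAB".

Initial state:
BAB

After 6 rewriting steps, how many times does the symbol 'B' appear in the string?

1094

gen 0: BAB
gen 1: BAABBABAA
gen 2: BAABBABBABAABAABBABAABBABBA
gen 3: BAABBABBABAABAABBABAABAABBABAABBABBABAABBABBABAABAABBABAABBABBABAABAABBABAABAABBA
gen 4: BAABBABBABAABAABBABAABAABBABAABBABBABAABBABBABAABAABBABAAB…ABBABAABBABBABAABBABBABAABAABBABAABBABBABAABBABBABAABAABBA  (len 243)
gen 5: BAABBABBABAABAABBABAABAABBABAABBABBABAABBABBABAABAABBABAAB…ABBABAABBABBABAABAABBABAABAABBABAABBABBABAABBABBABAABAABBA  (len 729)
gen 6: BAABBABBABAABAABBABAABAABBABAABBABBABAABBABBABAABAABBABAAB…ABBABAABBABBABAABAABBABAABAABBABAABBABBABAABBABBABAABAABBA  (len 2187)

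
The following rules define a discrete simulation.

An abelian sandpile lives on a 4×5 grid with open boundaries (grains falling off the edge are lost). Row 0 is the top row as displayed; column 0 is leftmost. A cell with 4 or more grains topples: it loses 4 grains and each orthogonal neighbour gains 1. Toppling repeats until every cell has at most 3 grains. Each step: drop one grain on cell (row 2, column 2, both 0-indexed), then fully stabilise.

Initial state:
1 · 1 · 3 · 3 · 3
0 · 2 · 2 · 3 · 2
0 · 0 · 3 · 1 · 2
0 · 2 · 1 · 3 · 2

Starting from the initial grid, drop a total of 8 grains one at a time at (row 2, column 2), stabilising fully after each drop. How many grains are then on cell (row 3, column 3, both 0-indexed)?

gen 0: 1 · 1 · 3 · 3 · 3
0 · 2 · 2 · 3 · 2
0 · 0 · 3 · 1 · 2
0 · 2 · 1 · 3 · 2
gen 1: 1 · 1 · 3 · 3 · 3
0 · 2 · 3 · 3 · 2
0 · 1 · 0 · 2 · 2
0 · 2 · 2 · 3 · 2
gen 2: 1 · 1 · 3 · 3 · 3
0 · 2 · 3 · 3 · 2
0 · 1 · 1 · 2 · 2
0 · 2 · 2 · 3 · 2
gen 3: 1 · 1 · 3 · 3 · 3
0 · 2 · 3 · 3 · 2
0 · 1 · 2 · 2 · 2
0 · 2 · 2 · 3 · 2
gen 4: 1 · 1 · 3 · 3 · 3
0 · 2 · 3 · 3 · 2
0 · 1 · 3 · 2 · 2
0 · 2 · 2 · 3 · 2
gen 5: 1 · 2 · 1 · 2 · 1
0 · 3 · 2 · 3 · 1
0 · 2 · 3 · 2 · 1
0 · 3 · 0 · 2 · 0
gen 6: 1 · 2 · 1 · 2 · 1
0 · 3 · 3 · 3 · 1
0 · 3 · 0 · 3 · 1
0 · 3 · 1 · 2 · 0
gen 7: 1 · 2 · 1 · 2 · 1
0 · 3 · 3 · 3 · 1
0 · 3 · 1 · 3 · 1
0 · 3 · 1 · 2 · 0
gen 8: 1 · 2 · 1 · 2 · 1
0 · 3 · 3 · 3 · 1
0 · 3 · 2 · 3 · 1
0 · 3 · 1 · 2 · 0

2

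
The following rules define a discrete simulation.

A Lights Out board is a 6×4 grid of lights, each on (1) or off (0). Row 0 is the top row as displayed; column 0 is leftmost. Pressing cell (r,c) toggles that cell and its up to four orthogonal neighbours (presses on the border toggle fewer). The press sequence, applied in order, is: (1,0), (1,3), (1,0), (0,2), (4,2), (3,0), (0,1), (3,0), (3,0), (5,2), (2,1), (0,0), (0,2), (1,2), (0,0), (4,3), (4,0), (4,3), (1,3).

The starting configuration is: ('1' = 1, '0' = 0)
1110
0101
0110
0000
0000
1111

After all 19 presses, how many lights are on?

6

gen 0: 1110
0101
0110
0000
0000
1111
gen 1: 0110
1001
1110
0000
0000
1111
gen 2: 0111
1010
1111
0000
0000
1111
gen 3: 1111
0110
0111
0000
0000
1111
gen 4: 1000
0100
0111
0000
0000
1111
gen 5: 1000
0100
0111
0010
0111
1101
gen 6: 1000
0100
1111
1110
1111
1101
gen 7: 0110
0000
1111
1110
1111
1101
gen 8: 0110
0000
0111
0010
0111
1101
gen 9: 0110
0000
1111
1110
1111
1101
gen 10: 0110
0000
1111
1110
1101
1010
gen 11: 0110
0100
0001
1010
1101
1010
gen 12: 1010
1100
0001
1010
1101
1010
gen 13: 1101
1110
0001
1010
1101
1010
gen 14: 1111
1001
0011
1010
1101
1010
gen 15: 0011
0001
0011
1010
1101
1010
gen 16: 0011
0001
0011
1011
1110
1011
gen 17: 0011
0001
0011
0011
0010
0011
gen 18: 0011
0001
0011
0010
0001
0010
gen 19: 0010
0010
0010
0010
0001
0010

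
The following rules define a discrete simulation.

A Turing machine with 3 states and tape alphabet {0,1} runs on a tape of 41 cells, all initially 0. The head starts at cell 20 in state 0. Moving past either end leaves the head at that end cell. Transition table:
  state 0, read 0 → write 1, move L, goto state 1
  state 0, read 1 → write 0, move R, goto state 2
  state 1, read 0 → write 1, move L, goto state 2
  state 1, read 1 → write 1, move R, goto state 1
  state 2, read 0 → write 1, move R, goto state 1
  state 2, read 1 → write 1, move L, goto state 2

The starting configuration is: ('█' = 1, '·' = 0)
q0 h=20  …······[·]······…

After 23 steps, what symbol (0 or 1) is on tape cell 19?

1

[0] q0 h=20  …······[·]······…
[1] q1 h=19  …······[·]█·····…
[2] q2 h=18  …······[·]██····…
[3] q1 h=19  …·····█[█]█·····…
[4] q1 h=20  …····██[█]······…
[5] q1 h=21  …···███[·]······…
[6] q2 h=20  …····██[█]█·····…
[7] q2 h=19  …·····█[█]██····…
[8] q2 h=18  …······[█]███···…
[9] q2 h=17  …······[·]████··…
[10] q1 h=18  …·····█[█]███···…
[11] q1 h=19  …····██[█]██····…
[12] q1 h=20  …···███[█]█·····…
[13] q1 h=21  …··████[█]······…
[14] q1 h=22  …·█████[·]······…
[15] q2 h=21  …··████[█]█·····…
[16] q2 h=20  …···███[█]██····…
[17] q2 h=19  …····██[█]███···…
[18] q2 h=18  …·····█[█]████··…
[19] q2 h=17  …······[█]█████·…
[20] q2 h=16  …······[·]██████…
[21] q1 h=17  …·····█[█]█████·…
[22] q1 h=18  …····██[█]████··…
[23] q1 h=19  …···███[█]███···…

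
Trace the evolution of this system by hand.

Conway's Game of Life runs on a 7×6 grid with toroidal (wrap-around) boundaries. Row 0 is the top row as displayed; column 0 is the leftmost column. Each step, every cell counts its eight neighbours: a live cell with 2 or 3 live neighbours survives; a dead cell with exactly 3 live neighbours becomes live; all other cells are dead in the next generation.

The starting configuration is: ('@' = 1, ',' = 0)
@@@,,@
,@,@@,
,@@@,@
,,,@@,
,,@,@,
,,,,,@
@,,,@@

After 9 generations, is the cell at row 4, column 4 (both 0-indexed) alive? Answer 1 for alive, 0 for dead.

1

[0] @@@,,@
,@,@@,
,@@@,@
,,,@@,
,,@,@,
,,,,,@
@,,,@@
[1] ,,@,,,
,,,,,,
@@,,,@
,@,,,@
,,,,@@
@,,@,,
,,,,@,
[2] ,,,,,,
@@,,,,
,@,,,@
,@,,,,
,,,,@@
,,,@,,
,,,@,,
[3] ,,,,,,
@@,,,,
,@@,,,
,,,,@@
,,,,@,
,,,@,,
,,,,,,
[4] ,,,,,,
@@@,,,
,@@,,@
,,,@@@
,,,@@@
,,,,,,
,,,,,,
[5] ,@,,,,
@,@,,,
,,,,,@
,,,,,,
,,,@,@
,,,,@,
,,,,,,
[6] ,@,,,,
@@,,,,
,,,,,,
,,,,@,
,,,,@,
,,,,@,
,,,,,,
[7] @@,,,,
@@,,,,
,,,,,,
,,,,,,
,,,@@@
,,,,,,
,,,,,,
[8] @@,,,,
@@,,,,
,,,,,,
,,,,@,
,,,,@,
,,,,@,
,,,,,,
[9] @@,,,,
@@,,,,
,,,,,,
,,,,,,
,,,@@@
,,,,,,
,,,,,,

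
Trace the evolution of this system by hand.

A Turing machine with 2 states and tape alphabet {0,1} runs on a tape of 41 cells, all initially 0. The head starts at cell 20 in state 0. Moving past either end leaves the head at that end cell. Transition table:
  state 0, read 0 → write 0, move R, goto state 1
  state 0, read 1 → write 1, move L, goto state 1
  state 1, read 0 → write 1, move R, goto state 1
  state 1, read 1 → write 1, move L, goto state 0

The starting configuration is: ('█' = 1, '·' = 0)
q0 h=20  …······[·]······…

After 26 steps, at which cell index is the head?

35

0) q0 h=20  …······[·]······…
1) q1 h=21  …······[·]······…
2) q1 h=22  …·····█[·]······…
3) q1 h=23  …····██[·]······…
4) q1 h=24  …···███[·]······…
5) q1 h=25  …··████[·]······…
6) q1 h=26  …·█████[·]······…
7) q1 h=27  …██████[·]······…
8) q1 h=28  …██████[·]······…
9) q1 h=29  …██████[·]······…
10) q1 h=30  …██████[·]······…
11) q1 h=31  …██████[·]······…
12) q1 h=32  …██████[·]······…
13) q1 h=33  …██████[·]······…
14) q1 h=34  …██████[·]······|
15) q1 h=35  …██████[·]·····|
16) q1 h=36  …██████[·]····|
17) q1 h=37  …██████[·]···|
18) q1 h=38  …██████[·]··|
19) q1 h=39  …██████[·]·|
20) q1 h=40  …██████[·]|
21) q1 h=40  …██████[█]|
22) q0 h=39  …██████[█]█|
23) q1 h=38  …██████[█]██|
24) q0 h=37  …██████[█]███|
25) q1 h=36  …██████[█]████|
26) q0 h=35  …██████[█]█████|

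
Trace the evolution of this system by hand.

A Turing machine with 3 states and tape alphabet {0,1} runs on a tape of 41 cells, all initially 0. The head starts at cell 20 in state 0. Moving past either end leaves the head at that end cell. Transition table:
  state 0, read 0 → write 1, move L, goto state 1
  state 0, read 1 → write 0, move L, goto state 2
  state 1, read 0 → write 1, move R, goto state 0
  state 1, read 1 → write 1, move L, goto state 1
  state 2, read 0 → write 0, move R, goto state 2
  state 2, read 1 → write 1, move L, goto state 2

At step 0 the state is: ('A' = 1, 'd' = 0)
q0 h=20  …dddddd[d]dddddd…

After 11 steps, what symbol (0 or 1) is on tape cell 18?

0) q0 h=20  …dddddd[d]dddddd…
1) q1 h=19  …dddddd[d]Addddd…
2) q0 h=20  …dddddA[A]dddddd…
3) q2 h=19  …dddddd[A]dddddd…
4) q2 h=18  …dddddd[d]Addddd…
5) q2 h=19  …dddddd[A]dddddd…
6) q2 h=18  …dddddd[d]Addddd…
7) q2 h=19  …dddddd[A]dddddd…
8) q2 h=18  …dddddd[d]Addddd…
9) q2 h=19  …dddddd[A]dddddd…
10) q2 h=18  …dddddd[d]Addddd…
11) q2 h=19  …dddddd[A]dddddd…

0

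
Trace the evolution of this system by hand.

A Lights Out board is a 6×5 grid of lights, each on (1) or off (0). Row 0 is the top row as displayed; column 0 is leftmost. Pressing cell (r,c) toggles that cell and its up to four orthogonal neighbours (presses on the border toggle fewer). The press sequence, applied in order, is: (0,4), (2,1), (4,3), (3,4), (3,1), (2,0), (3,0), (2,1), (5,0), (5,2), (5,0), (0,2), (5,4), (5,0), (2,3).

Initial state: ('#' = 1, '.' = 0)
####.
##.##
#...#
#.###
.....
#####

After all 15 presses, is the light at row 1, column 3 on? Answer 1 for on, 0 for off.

0

t=0: ####.
##.##
#...#
#.###
.....
#####
t=1: ###.#
##.#.
#...#
#.###
.....
#####
t=2: ###.#
#..#.
.##.#
#####
.....
#####
t=3: ###.#
#..#.
.##.#
###.#
..###
###.#
t=4: ###.#
#..#.
.##..
####.
..##.
###.#
t=5: ###.#
#..#.
..#..
...#.
.###.
###.#
t=6: ###.#
...#.
###..
#..#.
.###.
###.#
t=7: ###.#
...#.
.##..
.#.#.
####.
###.#
t=8: ###.#
.#.#.
#....
...#.
####.
###.#
t=9: ###.#
.#.#.
#....
...#.
.###.
..#.#
t=10: ###.#
.#.#.
#....
...#.
.#.#.
.#.##
t=11: ###.#
.#.#.
#....
...#.
##.#.
#..##
t=12: #..##
.###.
#....
...#.
##.#.
#..##
t=13: #..##
.###.
#....
...#.
##.##
#....
t=14: #..##
.###.
#....
...#.
.#.##
.#...
t=15: #..##
.##..
#.###
.....
.#.##
.#...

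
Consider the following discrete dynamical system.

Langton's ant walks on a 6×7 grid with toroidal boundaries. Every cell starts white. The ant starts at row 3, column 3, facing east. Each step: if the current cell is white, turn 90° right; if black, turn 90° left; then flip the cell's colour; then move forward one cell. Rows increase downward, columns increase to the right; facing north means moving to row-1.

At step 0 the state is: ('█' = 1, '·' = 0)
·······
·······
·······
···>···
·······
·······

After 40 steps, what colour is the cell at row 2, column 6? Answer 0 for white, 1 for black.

1

k=0  ·······
·······
·······
···>···
·······
·······
k=1  ·······
·······
·······
···█···
···v···
·······
k=2  ·······
·······
·······
···█···
··<█···
·······
k=3  ·······
·······
·······
··^█···
··██···
·······
k=4  ·······
·······
·······
··█>···
··██···
·······
k=5  ·······
·······
···^···
··█····
··██···
·······
k=6  ·······
·······
···█>··
··█····
··██···
·······
k=7  ·······
·······
···██··
··█·v··
··██···
·······
k=8  ·······
·······
···██··
··█<█··
··██···
·······
k=9  ·······
·······
···^█··
··███··
··██···
·······
k=10  ·······
·······
··<·█··
··███··
··██···
·······
k=11  ·······
··^····
··█·█··
··███··
··██···
·······
k=12  ·······
··█>···
··█·█··
··███··
··██···
·······
k=13  ·······
··██···
··█v█··
··███··
··██···
·······
k=14  ·······
··██···
··<██··
··███··
··██···
·······
k=15  ·······
··██···
···██··
··v██··
··██···
·······
k=16  ·······
··██···
···██··
···>█··
··██···
·······
k=17  ·······
··██···
···^█··
····█··
··██···
·······
k=18  ·······
··██···
··<·█··
····█··
··██···
·······
k=19  ·······
··^█···
··█·█··
····█··
··██···
·······
k=20  ·······
·<·█···
··█·█··
····█··
··██···
·······
k=21  ·^·····
·█·█···
··█·█··
····█··
··██···
·······
k=22  ·█>····
·█·█···
··█·█··
····█··
··██···
·······
k=23  ·██····
·█v█···
··█·█··
····█··
··██···
·······
k=24  ·██····
·<██···
··█·█··
····█··
··██···
·······
k=25  ·██····
··██···
·v█·█··
····█··
··██···
·······
k=26  ·██····
··██···
<██·█··
····█··
··██···
·······
k=27  ·██····
^·██···
███·█··
····█··
··██···
·······
k=28  ·██····
█>██···
███·█··
····█··
··██···
·······
k=29  ·██····
████···
█v█·█··
····█··
··██···
·······
k=30  ·██····
████···
█·>·█··
····█··
··██···
·······
k=31  ·██····
██^█···
█···█··
····█··
··██···
·······
k=32  ·██····
█<·█···
█···█··
····█··
··██···
·······
k=33  ·██····
█··█···
█v··█··
····█··
··██···
·······
k=34  ·██····
█··█···
<█··█··
····█··
··██···
·······
k=35  ·██····
█··█···
·█··█··
v···█··
··██···
·······
k=36  ·██····
█··█···
·█··█··
█···█·<
··██···
·······
k=37  ·██····
█··█···
·█··█·^
█···█·█
··██···
·······
k=38  ·██····
█··█···
>█··█·█
█···█·█
··██···
·······
k=39  ·██····
█··█···
██··█·█
v···█·█
··██···
·······
k=40  ·██····
█··█···
██··█·█
·>··█·█
··██···
·······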